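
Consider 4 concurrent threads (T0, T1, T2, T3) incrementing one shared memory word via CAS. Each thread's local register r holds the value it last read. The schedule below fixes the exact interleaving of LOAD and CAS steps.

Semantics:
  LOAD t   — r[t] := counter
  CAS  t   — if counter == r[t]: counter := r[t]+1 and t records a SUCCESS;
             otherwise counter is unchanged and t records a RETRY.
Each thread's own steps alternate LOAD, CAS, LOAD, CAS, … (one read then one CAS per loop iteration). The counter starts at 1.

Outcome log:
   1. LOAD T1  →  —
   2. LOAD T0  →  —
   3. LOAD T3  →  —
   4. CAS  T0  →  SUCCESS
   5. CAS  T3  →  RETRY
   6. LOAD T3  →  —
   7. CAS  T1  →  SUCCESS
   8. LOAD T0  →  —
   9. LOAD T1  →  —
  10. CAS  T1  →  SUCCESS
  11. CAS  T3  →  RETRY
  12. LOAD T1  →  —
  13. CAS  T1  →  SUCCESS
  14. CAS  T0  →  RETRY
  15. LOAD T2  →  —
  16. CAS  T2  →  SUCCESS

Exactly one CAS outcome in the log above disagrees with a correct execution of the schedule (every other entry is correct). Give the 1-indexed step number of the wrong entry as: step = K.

step = 7

Reference trace:
T1 LOAD — after: cnt=1, r=1 — load
T0 LOAD — after: cnt=1, r=1 — load
T3 LOAD — after: cnt=1, r=1 — load
T0 CAS — after: cnt=2, r=1 — ok
T3 CAS — after: cnt=2, r=1 — retry
T3 LOAD — after: cnt=2, r=2 — load
T1 CAS — after: cnt=2, r=1 — retry
T0 LOAD — after: cnt=2, r=2 — load
T1 LOAD — after: cnt=2, r=2 — load
T1 CAS — after: cnt=3, r=2 — ok
T3 CAS — after: cnt=3, r=2 — retry
T1 LOAD — after: cnt=3, r=3 — load
T1 CAS — after: cnt=4, r=3 — ok
T0 CAS — after: cnt=4, r=2 — retry
T2 LOAD — after: cnt=4, r=4 — load
T2 CAS — after: cnt=5, r=4 — ok
Flip is step 7.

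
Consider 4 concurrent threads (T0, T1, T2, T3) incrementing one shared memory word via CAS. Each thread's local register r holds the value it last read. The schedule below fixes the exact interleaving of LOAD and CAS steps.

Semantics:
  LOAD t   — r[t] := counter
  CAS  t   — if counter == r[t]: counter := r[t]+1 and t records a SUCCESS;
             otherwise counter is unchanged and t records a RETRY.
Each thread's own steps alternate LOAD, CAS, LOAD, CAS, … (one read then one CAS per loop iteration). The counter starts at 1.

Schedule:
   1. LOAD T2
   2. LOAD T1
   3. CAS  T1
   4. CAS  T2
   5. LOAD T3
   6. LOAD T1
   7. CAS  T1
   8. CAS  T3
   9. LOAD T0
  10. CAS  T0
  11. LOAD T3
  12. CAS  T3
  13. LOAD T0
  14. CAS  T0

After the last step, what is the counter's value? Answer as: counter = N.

counter = 6

T2 LOAD — after: cnt=1, r=1 — load
T1 LOAD — after: cnt=1, r=1 — load
T1 CAS — after: cnt=2, r=1 — ok
T2 CAS — after: cnt=2, r=1 — retry
T3 LOAD — after: cnt=2, r=2 — load
T1 LOAD — after: cnt=2, r=2 — load
T1 CAS — after: cnt=3, r=2 — ok
T3 CAS — after: cnt=3, r=2 — retry
T0 LOAD — after: cnt=3, r=3 — load
T0 CAS — after: cnt=4, r=3 — ok
T3 LOAD — after: cnt=4, r=4 — load
T3 CAS — after: cnt=5, r=4 — ok
T0 LOAD — after: cnt=5, r=5 — load
T0 CAS — after: cnt=6, r=5 — ok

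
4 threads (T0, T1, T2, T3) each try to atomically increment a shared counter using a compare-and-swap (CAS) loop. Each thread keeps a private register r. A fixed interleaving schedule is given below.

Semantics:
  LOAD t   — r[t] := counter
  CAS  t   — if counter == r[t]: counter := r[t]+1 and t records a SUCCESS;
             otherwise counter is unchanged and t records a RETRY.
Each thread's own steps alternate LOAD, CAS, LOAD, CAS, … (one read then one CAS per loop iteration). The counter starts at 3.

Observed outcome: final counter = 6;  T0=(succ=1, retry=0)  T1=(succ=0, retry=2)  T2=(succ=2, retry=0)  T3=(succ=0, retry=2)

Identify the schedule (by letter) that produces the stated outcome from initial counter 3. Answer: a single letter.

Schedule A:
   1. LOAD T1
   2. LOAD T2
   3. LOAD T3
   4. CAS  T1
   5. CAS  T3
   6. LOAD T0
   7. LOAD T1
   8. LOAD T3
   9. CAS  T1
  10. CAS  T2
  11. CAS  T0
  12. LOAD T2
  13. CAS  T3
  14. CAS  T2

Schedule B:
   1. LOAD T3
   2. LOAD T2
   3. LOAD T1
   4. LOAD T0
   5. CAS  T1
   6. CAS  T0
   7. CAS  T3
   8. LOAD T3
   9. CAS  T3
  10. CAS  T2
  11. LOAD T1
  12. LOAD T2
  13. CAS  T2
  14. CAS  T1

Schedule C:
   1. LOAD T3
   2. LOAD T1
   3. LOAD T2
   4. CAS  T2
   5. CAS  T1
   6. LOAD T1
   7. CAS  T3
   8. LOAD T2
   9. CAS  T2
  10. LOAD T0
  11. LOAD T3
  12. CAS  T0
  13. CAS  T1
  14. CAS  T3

C

Run C:
[1] T3.load  rd  (counter 3, T3.r 3)
[2] T1.load  rd  (counter 3, T1.r 3)
[3] T2.load  rd  (counter 3, T2.r 3)
[4] T2.cas  hit  (counter 4, T2.r 3)
[5] T1.cas  miss  (counter 4, T1.r 3)
[6] T1.load  rd  (counter 4, T1.r 4)
[7] T3.cas  miss  (counter 4, T3.r 3)
[8] T2.load  rd  (counter 4, T2.r 4)
[9] T2.cas  hit  (counter 5, T2.r 4)
[10] T0.load  rd  (counter 5, T0.r 5)
[11] T3.load  rd  (counter 5, T3.r 5)
[12] T0.cas  hit  (counter 6, T0.r 5)
[13] T1.cas  miss  (counter 6, T1.r 4)
[14] T3.cas  miss  (counter 6, T3.r 5)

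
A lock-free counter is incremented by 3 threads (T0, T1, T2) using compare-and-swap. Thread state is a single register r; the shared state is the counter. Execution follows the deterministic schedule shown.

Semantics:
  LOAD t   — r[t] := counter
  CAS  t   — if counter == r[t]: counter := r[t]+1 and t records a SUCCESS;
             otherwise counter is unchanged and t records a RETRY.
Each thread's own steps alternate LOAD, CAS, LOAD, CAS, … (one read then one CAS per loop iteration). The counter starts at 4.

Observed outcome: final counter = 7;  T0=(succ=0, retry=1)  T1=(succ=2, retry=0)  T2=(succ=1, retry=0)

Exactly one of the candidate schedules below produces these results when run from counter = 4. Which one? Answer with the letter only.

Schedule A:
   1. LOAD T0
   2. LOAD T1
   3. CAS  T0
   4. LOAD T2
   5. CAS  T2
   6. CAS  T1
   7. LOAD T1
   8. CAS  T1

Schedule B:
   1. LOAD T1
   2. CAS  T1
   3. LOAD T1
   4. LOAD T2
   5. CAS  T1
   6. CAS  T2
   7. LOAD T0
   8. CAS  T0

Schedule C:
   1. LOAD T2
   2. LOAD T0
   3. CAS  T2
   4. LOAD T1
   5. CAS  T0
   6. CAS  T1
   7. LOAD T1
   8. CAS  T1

C

Run C:
step 1: T2 LOAD ⇒ load; ctr=4 reg=4
step 2: T0 LOAD ⇒ load; ctr=4 reg=4
step 3: T2 CAS ⇒ ok; ctr=5 reg=4
step 4: T1 LOAD ⇒ load; ctr=5 reg=5
step 5: T0 CAS ⇒ retry; ctr=5 reg=4
step 6: T1 CAS ⇒ ok; ctr=6 reg=5
step 7: T1 LOAD ⇒ load; ctr=6 reg=6
step 8: T1 CAS ⇒ ok; ctr=7 reg=6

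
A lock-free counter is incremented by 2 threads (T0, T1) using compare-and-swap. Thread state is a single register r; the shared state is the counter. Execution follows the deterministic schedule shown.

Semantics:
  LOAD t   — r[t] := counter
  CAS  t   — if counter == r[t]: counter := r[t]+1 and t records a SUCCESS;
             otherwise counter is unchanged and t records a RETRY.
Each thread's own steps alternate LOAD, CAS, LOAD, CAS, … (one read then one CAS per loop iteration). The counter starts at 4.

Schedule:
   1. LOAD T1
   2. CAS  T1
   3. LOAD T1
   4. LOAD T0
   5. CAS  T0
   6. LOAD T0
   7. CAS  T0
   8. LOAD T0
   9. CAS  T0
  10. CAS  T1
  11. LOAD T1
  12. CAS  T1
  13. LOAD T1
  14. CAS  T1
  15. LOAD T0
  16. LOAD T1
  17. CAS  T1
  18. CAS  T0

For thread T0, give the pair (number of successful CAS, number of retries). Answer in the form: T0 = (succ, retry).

T1 LOAD — after: cnt=4, r=4 — load
T1 CAS — after: cnt=5, r=4 — ok
T1 LOAD — after: cnt=5, r=5 — load
T0 LOAD — after: cnt=5, r=5 — load
T0 CAS — after: cnt=6, r=5 — ok
T0 LOAD — after: cnt=6, r=6 — load
T0 CAS — after: cnt=7, r=6 — ok
T0 LOAD — after: cnt=7, r=7 — load
T0 CAS — after: cnt=8, r=7 — ok
T1 CAS — after: cnt=8, r=5 — retry
T1 LOAD — after: cnt=8, r=8 — load
T1 CAS — after: cnt=9, r=8 — ok
T1 LOAD — after: cnt=9, r=9 — load
T1 CAS — after: cnt=10, r=9 — ok
T0 LOAD — after: cnt=10, r=10 — load
T1 LOAD — after: cnt=10, r=10 — load
T1 CAS — after: cnt=11, r=10 — ok
T0 CAS — after: cnt=11, r=10 — retry

T0 = (3, 1)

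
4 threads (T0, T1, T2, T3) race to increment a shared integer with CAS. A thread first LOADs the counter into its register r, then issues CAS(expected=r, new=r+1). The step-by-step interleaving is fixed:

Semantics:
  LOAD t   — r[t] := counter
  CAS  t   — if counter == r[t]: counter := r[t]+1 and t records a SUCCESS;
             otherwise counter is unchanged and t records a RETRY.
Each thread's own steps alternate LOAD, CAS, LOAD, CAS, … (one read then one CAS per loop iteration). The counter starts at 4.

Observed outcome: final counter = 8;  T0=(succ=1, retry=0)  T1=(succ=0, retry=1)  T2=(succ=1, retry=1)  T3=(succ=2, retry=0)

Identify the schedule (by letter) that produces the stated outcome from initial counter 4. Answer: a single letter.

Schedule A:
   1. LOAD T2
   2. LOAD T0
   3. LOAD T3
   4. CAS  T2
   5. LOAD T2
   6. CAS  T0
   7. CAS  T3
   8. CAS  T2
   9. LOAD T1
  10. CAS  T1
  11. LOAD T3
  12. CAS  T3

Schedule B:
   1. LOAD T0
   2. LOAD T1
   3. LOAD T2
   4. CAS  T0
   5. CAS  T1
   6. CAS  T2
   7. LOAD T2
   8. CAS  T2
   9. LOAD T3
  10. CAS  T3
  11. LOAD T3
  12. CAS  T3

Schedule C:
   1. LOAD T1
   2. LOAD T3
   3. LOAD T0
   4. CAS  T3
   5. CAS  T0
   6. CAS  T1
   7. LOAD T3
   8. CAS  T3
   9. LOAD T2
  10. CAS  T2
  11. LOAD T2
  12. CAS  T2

B

Tracing schedule B:
[1] T0.load  rd  (counter 4, T0.r 4)
[2] T1.load  rd  (counter 4, T1.r 4)
[3] T2.load  rd  (counter 4, T2.r 4)
[4] T0.cas  hit  (counter 5, T0.r 4)
[5] T1.cas  miss  (counter 5, T1.r 4)
[6] T2.cas  miss  (counter 5, T2.r 4)
[7] T2.load  rd  (counter 5, T2.r 5)
[8] T2.cas  hit  (counter 6, T2.r 5)
[9] T3.load  rd  (counter 6, T3.r 6)
[10] T3.cas  hit  (counter 7, T3.r 6)
[11] T3.load  rd  (counter 7, T3.r 7)
[12] T3.cas  hit  (counter 8, T3.r 7)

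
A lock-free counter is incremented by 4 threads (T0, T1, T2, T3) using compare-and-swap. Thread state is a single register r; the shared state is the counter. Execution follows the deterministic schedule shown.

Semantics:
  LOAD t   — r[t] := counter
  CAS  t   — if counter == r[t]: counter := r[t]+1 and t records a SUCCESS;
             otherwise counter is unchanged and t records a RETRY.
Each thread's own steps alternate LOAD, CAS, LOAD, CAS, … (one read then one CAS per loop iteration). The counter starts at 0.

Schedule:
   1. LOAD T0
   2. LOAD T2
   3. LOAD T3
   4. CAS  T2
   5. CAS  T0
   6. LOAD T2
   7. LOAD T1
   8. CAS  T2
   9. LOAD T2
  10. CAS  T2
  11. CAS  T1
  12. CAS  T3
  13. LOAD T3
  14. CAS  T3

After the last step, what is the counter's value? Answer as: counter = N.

counter = 4

#1 T0 reads 0
#2 T2 reads 0
#3 T3 reads 0
#4 T2 CAS(0→1) writes; counter now 1
#5 T0 CAS(0→1) fails; counter now 1
#6 T2 reads 1
#7 T1 reads 1
#8 T2 CAS(1→2) writes; counter now 2
#9 T2 reads 2
#10 T2 CAS(2→3) writes; counter now 3
#11 T1 CAS(1→2) fails; counter now 3
#12 T3 CAS(0→1) fails; counter now 3
#13 T3 reads 3
#14 T3 CAS(3→4) writes; counter now 4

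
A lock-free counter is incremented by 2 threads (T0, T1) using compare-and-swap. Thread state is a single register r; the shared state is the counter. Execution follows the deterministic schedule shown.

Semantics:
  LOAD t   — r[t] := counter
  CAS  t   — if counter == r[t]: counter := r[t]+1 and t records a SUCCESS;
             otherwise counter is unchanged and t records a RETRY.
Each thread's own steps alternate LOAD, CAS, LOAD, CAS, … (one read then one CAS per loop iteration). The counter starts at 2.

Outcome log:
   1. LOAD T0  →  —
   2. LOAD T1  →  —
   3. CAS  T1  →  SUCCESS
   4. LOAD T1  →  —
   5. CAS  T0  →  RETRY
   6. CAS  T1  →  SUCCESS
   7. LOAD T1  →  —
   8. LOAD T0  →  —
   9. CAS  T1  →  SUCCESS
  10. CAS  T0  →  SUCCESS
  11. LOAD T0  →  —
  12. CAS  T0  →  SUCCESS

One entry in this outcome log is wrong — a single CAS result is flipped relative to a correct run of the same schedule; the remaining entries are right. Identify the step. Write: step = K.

Correct run:
   1) LOAD T0:  M=2  r_T0=2
   2) LOAD T1:  M=2  r_T1=2
   3) CAS  T1:  M=3  r_T1=2 ✓
   4) LOAD T1:  M=3  r_T1=3
   5) CAS  T0:  M=3  r_T0=2 ✗
   6) CAS  T1:  M=4  r_T1=3 ✓
   7) LOAD T1:  M=4  r_T1=4
   8) LOAD T0:  M=4  r_T0=4
   9) CAS  T1:  M=5  r_T1=4 ✓
  10) CAS  T0:  M=5  r_T0=4 ✗
  11) LOAD T0:  M=5  r_T0=5
  12) CAS  T0:  M=6  r_T0=5 ✓
Mismatch at 10.

step = 10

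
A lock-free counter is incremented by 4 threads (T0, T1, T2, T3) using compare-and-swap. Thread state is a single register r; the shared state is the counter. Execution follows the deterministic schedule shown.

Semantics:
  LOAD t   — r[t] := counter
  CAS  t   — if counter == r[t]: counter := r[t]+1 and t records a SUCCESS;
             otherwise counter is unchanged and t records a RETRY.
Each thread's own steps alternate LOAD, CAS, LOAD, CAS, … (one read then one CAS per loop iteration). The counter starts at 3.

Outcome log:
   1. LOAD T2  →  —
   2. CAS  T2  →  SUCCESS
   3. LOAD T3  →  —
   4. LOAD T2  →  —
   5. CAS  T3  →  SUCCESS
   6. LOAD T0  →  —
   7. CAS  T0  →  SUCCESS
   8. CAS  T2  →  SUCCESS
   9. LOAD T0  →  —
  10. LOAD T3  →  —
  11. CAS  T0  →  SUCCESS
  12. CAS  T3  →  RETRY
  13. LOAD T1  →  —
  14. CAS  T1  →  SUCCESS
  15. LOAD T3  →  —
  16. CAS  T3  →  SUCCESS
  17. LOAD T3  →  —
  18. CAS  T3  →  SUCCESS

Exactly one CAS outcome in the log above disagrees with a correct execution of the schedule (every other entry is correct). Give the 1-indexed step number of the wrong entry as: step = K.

step = 8

Correct run:
step 1: T2 LOAD ⇒ load; ctr=3 reg=3
step 2: T2 CAS ⇒ ok; ctr=4 reg=3
step 3: T3 LOAD ⇒ load; ctr=4 reg=4
step 4: T2 LOAD ⇒ load; ctr=4 reg=4
step 5: T3 CAS ⇒ ok; ctr=5 reg=4
step 6: T0 LOAD ⇒ load; ctr=5 reg=5
step 7: T0 CAS ⇒ ok; ctr=6 reg=5
step 8: T2 CAS ⇒ retry; ctr=6 reg=4
step 9: T0 LOAD ⇒ load; ctr=6 reg=6
step 10: T3 LOAD ⇒ load; ctr=6 reg=6
step 11: T0 CAS ⇒ ok; ctr=7 reg=6
step 12: T3 CAS ⇒ retry; ctr=7 reg=6
step 13: T1 LOAD ⇒ load; ctr=7 reg=7
step 14: T1 CAS ⇒ ok; ctr=8 reg=7
step 15: T3 LOAD ⇒ load; ctr=8 reg=8
step 16: T3 CAS ⇒ ok; ctr=9 reg=8
step 17: T3 LOAD ⇒ load; ctr=9 reg=9
step 18: T3 CAS ⇒ ok; ctr=10 reg=9
Flip is step 8.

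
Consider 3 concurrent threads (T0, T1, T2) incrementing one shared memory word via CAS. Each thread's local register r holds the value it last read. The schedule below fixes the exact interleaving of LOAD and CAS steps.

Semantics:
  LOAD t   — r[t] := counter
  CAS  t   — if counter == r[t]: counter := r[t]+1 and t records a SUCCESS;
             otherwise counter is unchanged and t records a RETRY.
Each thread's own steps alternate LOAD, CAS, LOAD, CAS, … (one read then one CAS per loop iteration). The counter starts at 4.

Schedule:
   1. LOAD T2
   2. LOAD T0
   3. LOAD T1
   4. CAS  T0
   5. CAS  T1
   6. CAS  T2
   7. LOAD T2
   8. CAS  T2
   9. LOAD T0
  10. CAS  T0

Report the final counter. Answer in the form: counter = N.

   1) LOAD T2:  M=4  r_T2=4
   2) LOAD T0:  M=4  r_T0=4
   3) LOAD T1:  M=4  r_T1=4
   4) CAS  T0:  M=5  r_T0=4 ✓
   5) CAS  T1:  M=5  r_T1=4 ✗
   6) CAS  T2:  M=5  r_T2=4 ✗
   7) LOAD T2:  M=5  r_T2=5
   8) CAS  T2:  M=6  r_T2=5 ✓
   9) LOAD T0:  M=6  r_T0=6
  10) CAS  T0:  M=7  r_T0=6 ✓

counter = 7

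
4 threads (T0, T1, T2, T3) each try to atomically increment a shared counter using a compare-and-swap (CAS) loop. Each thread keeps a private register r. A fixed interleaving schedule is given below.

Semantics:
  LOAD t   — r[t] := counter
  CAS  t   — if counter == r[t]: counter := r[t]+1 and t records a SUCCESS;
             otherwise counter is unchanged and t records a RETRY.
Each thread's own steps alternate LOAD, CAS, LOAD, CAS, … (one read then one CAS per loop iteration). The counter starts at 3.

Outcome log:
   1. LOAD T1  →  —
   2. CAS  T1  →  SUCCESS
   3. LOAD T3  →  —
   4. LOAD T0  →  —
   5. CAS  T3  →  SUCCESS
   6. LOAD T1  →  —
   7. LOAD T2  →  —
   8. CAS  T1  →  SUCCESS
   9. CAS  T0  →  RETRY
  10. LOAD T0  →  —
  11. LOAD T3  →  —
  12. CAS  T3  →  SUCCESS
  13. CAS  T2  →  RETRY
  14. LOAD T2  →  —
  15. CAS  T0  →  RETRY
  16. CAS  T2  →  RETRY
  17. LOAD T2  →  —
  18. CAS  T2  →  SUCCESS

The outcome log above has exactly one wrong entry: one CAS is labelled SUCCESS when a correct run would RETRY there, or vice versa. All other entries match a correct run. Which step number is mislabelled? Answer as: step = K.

Correct run:
[1] T1.load  rd  (counter 3, T1.r 3)
[2] T1.cas  hit  (counter 4, T1.r 3)
[3] T3.load  rd  (counter 4, T3.r 4)
[4] T0.load  rd  (counter 4, T0.r 4)
[5] T3.cas  hit  (counter 5, T3.r 4)
[6] T1.load  rd  (counter 5, T1.r 5)
[7] T2.load  rd  (counter 5, T2.r 5)
[8] T1.cas  hit  (counter 6, T1.r 5)
[9] T0.cas  miss  (counter 6, T0.r 4)
[10] T0.load  rd  (counter 6, T0.r 6)
[11] T3.load  rd  (counter 6, T3.r 6)
[12] T3.cas  hit  (counter 7, T3.r 6)
[13] T2.cas  miss  (counter 7, T2.r 5)
[14] T2.load  rd  (counter 7, T2.r 7)
[15] T0.cas  miss  (counter 7, T0.r 6)
[16] T2.cas  hit  (counter 8, T2.r 7)
[17] T2.load  rd  (counter 8, T2.r 8)
[18] T2.cas  hit  (counter 9, T2.r 8)
Flip is step 16.

step = 16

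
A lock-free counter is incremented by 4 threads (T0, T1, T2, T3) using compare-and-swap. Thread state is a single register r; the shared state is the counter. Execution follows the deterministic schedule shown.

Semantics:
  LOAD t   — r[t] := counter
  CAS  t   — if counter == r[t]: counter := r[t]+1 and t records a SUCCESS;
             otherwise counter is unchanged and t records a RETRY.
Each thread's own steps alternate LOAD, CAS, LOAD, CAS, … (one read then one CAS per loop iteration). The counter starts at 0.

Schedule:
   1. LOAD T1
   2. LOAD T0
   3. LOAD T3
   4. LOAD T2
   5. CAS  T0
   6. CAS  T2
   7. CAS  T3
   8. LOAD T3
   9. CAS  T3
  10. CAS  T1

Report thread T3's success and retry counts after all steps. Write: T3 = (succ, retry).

step 1: T1 LOAD ⇒ load; ctr=0 reg=0
step 2: T0 LOAD ⇒ load; ctr=0 reg=0
step 3: T3 LOAD ⇒ load; ctr=0 reg=0
step 4: T2 LOAD ⇒ load; ctr=0 reg=0
step 5: T0 CAS ⇒ ok; ctr=1 reg=0
step 6: T2 CAS ⇒ retry; ctr=1 reg=0
step 7: T3 CAS ⇒ retry; ctr=1 reg=0
step 8: T3 LOAD ⇒ load; ctr=1 reg=1
step 9: T3 CAS ⇒ ok; ctr=2 reg=1
step 10: T1 CAS ⇒ retry; ctr=2 reg=0

T3 = (1, 1)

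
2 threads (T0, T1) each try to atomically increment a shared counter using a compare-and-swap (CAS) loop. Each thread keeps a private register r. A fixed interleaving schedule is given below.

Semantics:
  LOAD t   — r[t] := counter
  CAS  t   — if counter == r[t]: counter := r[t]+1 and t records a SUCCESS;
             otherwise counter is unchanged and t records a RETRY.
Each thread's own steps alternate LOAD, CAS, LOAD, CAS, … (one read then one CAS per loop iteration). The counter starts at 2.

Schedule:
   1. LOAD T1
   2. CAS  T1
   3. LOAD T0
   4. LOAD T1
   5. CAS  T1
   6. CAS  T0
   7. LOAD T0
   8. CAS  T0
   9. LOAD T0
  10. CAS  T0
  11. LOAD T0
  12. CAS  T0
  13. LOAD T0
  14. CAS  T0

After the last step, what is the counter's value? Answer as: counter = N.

counter = 8

   1) LOAD T1:  M=2  r_T1=2
   2) CAS  T1:  M=3  r_T1=2 ✓
   3) LOAD T0:  M=3  r_T0=3
   4) LOAD T1:  M=3  r_T1=3
   5) CAS  T1:  M=4  r_T1=3 ✓
   6) CAS  T0:  M=4  r_T0=3 ✗
   7) LOAD T0:  M=4  r_T0=4
   8) CAS  T0:  M=5  r_T0=4 ✓
   9) LOAD T0:  M=5  r_T0=5
  10) CAS  T0:  M=6  r_T0=5 ✓
  11) LOAD T0:  M=6  r_T0=6
  12) CAS  T0:  M=7  r_T0=6 ✓
  13) LOAD T0:  M=7  r_T0=7
  14) CAS  T0:  M=8  r_T0=7 ✓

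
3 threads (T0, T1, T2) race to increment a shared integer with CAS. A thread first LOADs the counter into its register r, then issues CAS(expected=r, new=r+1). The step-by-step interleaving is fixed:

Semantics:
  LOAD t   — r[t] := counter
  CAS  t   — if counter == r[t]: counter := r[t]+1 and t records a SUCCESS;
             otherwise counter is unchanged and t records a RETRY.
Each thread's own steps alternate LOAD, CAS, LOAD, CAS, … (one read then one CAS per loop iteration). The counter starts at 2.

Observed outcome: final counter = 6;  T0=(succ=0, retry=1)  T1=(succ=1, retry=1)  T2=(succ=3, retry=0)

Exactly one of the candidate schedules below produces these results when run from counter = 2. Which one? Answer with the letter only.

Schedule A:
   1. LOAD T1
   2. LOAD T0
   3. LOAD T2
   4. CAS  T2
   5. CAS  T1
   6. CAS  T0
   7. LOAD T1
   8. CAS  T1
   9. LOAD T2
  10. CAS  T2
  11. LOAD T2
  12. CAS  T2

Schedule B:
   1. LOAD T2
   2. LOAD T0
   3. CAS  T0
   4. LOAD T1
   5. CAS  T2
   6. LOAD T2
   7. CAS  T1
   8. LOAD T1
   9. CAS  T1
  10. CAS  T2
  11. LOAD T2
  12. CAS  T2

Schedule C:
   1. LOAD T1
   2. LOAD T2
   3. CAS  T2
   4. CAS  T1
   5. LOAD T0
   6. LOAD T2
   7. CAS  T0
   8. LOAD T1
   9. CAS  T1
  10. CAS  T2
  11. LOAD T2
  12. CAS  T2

A

Run A:
T1 LOAD — after: cnt=2, r=2 — load
T0 LOAD — after: cnt=2, r=2 — load
T2 LOAD — after: cnt=2, r=2 — load
T2 CAS — after: cnt=3, r=2 — ok
T1 CAS — after: cnt=3, r=2 — retry
T0 CAS — after: cnt=3, r=2 — retry
T1 LOAD — after: cnt=3, r=3 — load
T1 CAS — after: cnt=4, r=3 — ok
T2 LOAD — after: cnt=4, r=4 — load
T2 CAS — after: cnt=5, r=4 — ok
T2 LOAD — after: cnt=5, r=5 — load
T2 CAS — after: cnt=6, r=5 — ok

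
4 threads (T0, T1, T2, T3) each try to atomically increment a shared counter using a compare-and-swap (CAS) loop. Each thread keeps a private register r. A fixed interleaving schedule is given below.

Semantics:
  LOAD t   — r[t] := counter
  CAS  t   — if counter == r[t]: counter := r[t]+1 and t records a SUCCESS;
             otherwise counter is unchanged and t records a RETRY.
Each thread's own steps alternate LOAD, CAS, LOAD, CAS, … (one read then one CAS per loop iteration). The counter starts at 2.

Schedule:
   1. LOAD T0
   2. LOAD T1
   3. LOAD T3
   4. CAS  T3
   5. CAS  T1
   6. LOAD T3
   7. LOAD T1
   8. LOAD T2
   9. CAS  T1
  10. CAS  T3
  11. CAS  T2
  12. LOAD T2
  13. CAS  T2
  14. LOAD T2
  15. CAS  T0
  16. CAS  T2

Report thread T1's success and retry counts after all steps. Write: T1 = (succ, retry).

T1 = (1, 1)

step 1: T0 LOAD ⇒ load; ctr=2 reg=2
step 2: T1 LOAD ⇒ load; ctr=2 reg=2
step 3: T3 LOAD ⇒ load; ctr=2 reg=2
step 4: T3 CAS ⇒ ok; ctr=3 reg=2
step 5: T1 CAS ⇒ retry; ctr=3 reg=2
step 6: T3 LOAD ⇒ load; ctr=3 reg=3
step 7: T1 LOAD ⇒ load; ctr=3 reg=3
step 8: T2 LOAD ⇒ load; ctr=3 reg=3
step 9: T1 CAS ⇒ ok; ctr=4 reg=3
step 10: T3 CAS ⇒ retry; ctr=4 reg=3
step 11: T2 CAS ⇒ retry; ctr=4 reg=3
step 12: T2 LOAD ⇒ load; ctr=4 reg=4
step 13: T2 CAS ⇒ ok; ctr=5 reg=4
step 14: T2 LOAD ⇒ load; ctr=5 reg=5
step 15: T0 CAS ⇒ retry; ctr=5 reg=2
step 16: T2 CAS ⇒ ok; ctr=6 reg=5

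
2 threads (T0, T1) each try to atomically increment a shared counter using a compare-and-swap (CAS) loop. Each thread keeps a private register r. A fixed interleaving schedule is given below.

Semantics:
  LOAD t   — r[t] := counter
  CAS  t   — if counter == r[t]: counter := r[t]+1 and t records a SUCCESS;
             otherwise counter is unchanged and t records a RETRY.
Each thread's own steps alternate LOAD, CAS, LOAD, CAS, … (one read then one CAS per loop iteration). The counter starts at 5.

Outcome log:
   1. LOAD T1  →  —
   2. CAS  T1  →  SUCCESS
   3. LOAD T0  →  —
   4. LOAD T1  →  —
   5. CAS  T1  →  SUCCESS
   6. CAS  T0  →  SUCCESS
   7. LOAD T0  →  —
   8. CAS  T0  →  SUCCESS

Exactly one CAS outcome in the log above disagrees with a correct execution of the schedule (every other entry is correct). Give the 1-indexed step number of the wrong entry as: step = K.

Reference trace:
[1] T1.load  rd  (counter 5, T1.r 5)
[2] T1.cas  hit  (counter 6, T1.r 5)
[3] T0.load  rd  (counter 6, T0.r 6)
[4] T1.load  rd  (counter 6, T1.r 6)
[5] T1.cas  hit  (counter 7, T1.r 6)
[6] T0.cas  miss  (counter 7, T0.r 6)
[7] T0.load  rd  (counter 7, T0.r 7)
[8] T0.cas  hit  (counter 8, T0.r 7)
Flip is step 6.

step = 6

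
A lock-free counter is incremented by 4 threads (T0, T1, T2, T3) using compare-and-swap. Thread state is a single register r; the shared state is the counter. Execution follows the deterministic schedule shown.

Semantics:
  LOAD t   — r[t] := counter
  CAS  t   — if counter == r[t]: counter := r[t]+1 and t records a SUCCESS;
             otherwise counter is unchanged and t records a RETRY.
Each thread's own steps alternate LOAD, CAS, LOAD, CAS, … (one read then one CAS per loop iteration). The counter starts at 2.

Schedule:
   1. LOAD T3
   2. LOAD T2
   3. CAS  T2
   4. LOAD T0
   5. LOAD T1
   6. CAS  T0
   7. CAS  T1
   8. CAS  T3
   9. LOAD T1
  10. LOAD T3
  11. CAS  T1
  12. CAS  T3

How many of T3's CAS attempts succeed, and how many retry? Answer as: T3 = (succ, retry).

T3 = (0, 2)

   1) LOAD T3:  M=2  r_T3=2
   2) LOAD T2:  M=2  r_T2=2
   3) CAS  T2:  M=3  r_T2=2 ✓
   4) LOAD T0:  M=3  r_T0=3
   5) LOAD T1:  M=3  r_T1=3
   6) CAS  T0:  M=4  r_T0=3 ✓
   7) CAS  T1:  M=4  r_T1=3 ✗
   8) CAS  T3:  M=4  r_T3=2 ✗
   9) LOAD T1:  M=4  r_T1=4
  10) LOAD T3:  M=4  r_T3=4
  11) CAS  T1:  M=5  r_T1=4 ✓
  12) CAS  T3:  M=5  r_T3=4 ✗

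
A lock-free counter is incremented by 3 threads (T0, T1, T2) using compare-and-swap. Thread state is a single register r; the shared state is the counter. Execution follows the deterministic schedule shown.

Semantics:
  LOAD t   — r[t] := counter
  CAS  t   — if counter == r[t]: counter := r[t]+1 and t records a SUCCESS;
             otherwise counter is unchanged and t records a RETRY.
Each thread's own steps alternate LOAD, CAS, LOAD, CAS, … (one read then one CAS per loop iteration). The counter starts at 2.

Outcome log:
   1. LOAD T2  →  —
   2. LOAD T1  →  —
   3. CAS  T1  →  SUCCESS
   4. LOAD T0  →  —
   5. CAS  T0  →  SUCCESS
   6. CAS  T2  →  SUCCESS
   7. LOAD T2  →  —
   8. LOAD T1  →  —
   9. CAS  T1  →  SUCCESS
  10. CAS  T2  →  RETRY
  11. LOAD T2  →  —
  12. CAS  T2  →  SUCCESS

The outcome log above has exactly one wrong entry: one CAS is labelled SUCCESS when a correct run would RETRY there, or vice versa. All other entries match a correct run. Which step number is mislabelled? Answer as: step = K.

Re-executing:
step 1: T2 LOAD ⇒ load; ctr=2 reg=2
step 2: T1 LOAD ⇒ load; ctr=2 reg=2
step 3: T1 CAS ⇒ ok; ctr=3 reg=2
step 4: T0 LOAD ⇒ load; ctr=3 reg=3
step 5: T0 CAS ⇒ ok; ctr=4 reg=3
step 6: T2 CAS ⇒ retry; ctr=4 reg=2
step 7: T2 LOAD ⇒ load; ctr=4 reg=4
step 8: T1 LOAD ⇒ load; ctr=4 reg=4
step 9: T1 CAS ⇒ ok; ctr=5 reg=4
step 10: T2 CAS ⇒ retry; ctr=5 reg=4
step 11: T2 LOAD ⇒ load; ctr=5 reg=5
step 12: T2 CAS ⇒ ok; ctr=6 reg=5
Log disagrees first at step 6.

step = 6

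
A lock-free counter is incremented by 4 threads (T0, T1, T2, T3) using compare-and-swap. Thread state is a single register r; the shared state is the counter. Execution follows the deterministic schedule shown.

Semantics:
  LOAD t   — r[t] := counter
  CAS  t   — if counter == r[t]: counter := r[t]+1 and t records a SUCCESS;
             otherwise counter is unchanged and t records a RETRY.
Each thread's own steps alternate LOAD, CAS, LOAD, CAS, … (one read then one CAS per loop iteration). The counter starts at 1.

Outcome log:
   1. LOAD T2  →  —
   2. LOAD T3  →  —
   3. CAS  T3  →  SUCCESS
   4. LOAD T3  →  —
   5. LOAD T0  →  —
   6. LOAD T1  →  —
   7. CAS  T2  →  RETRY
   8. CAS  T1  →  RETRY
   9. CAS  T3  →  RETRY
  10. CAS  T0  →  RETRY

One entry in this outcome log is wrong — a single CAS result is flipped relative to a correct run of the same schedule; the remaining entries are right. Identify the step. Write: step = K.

Correct run:
   1) LOAD T2:  M=1  r_T2=1
   2) LOAD T3:  M=1  r_T3=1
   3) CAS  T3:  M=2  r_T3=1 ✓
   4) LOAD T3:  M=2  r_T3=2
   5) LOAD T0:  M=2  r_T0=2
   6) LOAD T1:  M=2  r_T1=2
   7) CAS  T2:  M=2  r_T2=1 ✗
   8) CAS  T1:  M=3  r_T1=2 ✓
   9) CAS  T3:  M=3  r_T3=2 ✗
  10) CAS  T0:  M=3  r_T0=2 ✗
Flip is step 8.

step = 8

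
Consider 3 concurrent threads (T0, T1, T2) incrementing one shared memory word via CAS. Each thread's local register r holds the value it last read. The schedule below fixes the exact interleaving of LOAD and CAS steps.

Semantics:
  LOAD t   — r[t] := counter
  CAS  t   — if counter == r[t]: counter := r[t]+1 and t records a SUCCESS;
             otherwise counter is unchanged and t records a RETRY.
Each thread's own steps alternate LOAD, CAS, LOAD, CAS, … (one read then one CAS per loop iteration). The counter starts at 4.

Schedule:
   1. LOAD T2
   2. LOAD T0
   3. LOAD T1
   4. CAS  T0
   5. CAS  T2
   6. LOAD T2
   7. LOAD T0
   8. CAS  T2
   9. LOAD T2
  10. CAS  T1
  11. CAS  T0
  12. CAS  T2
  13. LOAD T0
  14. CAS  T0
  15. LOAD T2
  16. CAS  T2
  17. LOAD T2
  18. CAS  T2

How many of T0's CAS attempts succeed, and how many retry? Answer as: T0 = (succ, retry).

T0 = (2, 1)

#1 T2 reads 4
#2 T0 reads 4
#3 T1 reads 4
#4 T0 CAS(4→5) writes; counter now 5
#5 T2 CAS(4→5) fails; counter now 5
#6 T2 reads 5
#7 T0 reads 5
#8 T2 CAS(5→6) writes; counter now 6
#9 T2 reads 6
#10 T1 CAS(4→5) fails; counter now 6
#11 T0 CAS(5→6) fails; counter now 6
#12 T2 CAS(6→7) writes; counter now 7
#13 T0 reads 7
#14 T0 CAS(7→8) writes; counter now 8
#15 T2 reads 8
#16 T2 CAS(8→9) writes; counter now 9
#17 T2 reads 9
#18 T2 CAS(9→10) writes; counter now 10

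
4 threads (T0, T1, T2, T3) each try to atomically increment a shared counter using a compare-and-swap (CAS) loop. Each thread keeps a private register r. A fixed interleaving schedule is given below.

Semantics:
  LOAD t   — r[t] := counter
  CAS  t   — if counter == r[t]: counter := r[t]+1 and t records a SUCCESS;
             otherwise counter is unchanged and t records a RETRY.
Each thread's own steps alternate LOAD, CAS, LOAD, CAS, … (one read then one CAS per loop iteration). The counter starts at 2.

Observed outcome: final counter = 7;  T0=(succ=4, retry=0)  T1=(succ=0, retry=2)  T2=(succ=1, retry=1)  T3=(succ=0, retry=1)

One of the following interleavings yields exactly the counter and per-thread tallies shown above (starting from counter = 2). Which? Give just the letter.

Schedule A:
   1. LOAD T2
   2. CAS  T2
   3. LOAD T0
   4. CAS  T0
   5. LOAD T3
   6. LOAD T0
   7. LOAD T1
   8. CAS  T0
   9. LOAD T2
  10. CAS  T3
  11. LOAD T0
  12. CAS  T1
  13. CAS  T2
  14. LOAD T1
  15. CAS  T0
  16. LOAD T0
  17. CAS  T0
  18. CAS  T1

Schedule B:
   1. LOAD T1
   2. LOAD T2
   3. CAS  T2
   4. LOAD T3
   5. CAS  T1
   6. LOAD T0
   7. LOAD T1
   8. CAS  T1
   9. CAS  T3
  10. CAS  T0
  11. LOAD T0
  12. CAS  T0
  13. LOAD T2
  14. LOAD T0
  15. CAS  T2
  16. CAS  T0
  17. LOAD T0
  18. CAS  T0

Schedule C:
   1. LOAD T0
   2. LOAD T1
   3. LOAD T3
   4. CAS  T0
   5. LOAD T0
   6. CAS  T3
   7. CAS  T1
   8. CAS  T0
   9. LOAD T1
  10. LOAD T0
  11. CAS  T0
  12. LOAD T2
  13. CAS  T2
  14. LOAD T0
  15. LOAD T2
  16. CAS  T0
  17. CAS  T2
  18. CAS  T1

Run C:
#1 T0 reads 2
#2 T1 reads 2
#3 T3 reads 2
#4 T0 CAS(2→3) writes; counter now 3
#5 T0 reads 3
#6 T3 CAS(2→3) fails; counter now 3
#7 T1 CAS(2→3) fails; counter now 3
#8 T0 CAS(3→4) writes; counter now 4
#9 T1 reads 4
#10 T0 reads 4
#11 T0 CAS(4→5) writes; counter now 5
#12 T2 reads 5
#13 T2 CAS(5→6) writes; counter now 6
#14 T0 reads 6
#15 T2 reads 6
#16 T0 CAS(6→7) writes; counter now 7
#17 T2 CAS(6→7) fails; counter now 7
#18 T1 CAS(4→5) fails; counter now 7

C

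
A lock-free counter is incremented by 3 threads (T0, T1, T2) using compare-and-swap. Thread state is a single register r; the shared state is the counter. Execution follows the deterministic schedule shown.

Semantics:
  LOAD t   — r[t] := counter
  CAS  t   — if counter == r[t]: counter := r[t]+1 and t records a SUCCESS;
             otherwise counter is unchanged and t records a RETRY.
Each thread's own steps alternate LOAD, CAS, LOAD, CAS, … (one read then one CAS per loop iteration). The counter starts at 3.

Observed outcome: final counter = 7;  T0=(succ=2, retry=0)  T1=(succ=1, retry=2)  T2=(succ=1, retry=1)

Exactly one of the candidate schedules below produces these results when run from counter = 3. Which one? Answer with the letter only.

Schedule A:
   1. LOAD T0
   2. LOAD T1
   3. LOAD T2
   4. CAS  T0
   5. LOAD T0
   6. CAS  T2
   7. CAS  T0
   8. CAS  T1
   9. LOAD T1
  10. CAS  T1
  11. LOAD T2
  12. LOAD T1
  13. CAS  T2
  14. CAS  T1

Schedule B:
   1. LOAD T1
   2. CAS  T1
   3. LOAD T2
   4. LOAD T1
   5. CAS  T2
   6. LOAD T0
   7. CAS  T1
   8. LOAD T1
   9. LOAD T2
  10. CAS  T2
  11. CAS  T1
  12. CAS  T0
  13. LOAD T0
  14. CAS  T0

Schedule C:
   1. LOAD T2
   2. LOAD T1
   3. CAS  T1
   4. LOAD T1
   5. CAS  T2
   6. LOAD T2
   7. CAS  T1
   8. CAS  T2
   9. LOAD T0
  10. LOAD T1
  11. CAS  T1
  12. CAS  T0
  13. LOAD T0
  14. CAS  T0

Simulating candidate A:
step 1: T0 LOAD ⇒ load; ctr=3 reg=3
step 2: T1 LOAD ⇒ load; ctr=3 reg=3
step 3: T2 LOAD ⇒ load; ctr=3 reg=3
step 4: T0 CAS ⇒ ok; ctr=4 reg=3
step 5: T0 LOAD ⇒ load; ctr=4 reg=4
step 6: T2 CAS ⇒ retry; ctr=4 reg=3
step 7: T0 CAS ⇒ ok; ctr=5 reg=4
step 8: T1 CAS ⇒ retry; ctr=5 reg=3
step 9: T1 LOAD ⇒ load; ctr=5 reg=5
step 10: T1 CAS ⇒ ok; ctr=6 reg=5
step 11: T2 LOAD ⇒ load; ctr=6 reg=6
step 12: T1 LOAD ⇒ load; ctr=6 reg=6
step 13: T2 CAS ⇒ ok; ctr=7 reg=6
step 14: T1 CAS ⇒ retry; ctr=7 reg=6

A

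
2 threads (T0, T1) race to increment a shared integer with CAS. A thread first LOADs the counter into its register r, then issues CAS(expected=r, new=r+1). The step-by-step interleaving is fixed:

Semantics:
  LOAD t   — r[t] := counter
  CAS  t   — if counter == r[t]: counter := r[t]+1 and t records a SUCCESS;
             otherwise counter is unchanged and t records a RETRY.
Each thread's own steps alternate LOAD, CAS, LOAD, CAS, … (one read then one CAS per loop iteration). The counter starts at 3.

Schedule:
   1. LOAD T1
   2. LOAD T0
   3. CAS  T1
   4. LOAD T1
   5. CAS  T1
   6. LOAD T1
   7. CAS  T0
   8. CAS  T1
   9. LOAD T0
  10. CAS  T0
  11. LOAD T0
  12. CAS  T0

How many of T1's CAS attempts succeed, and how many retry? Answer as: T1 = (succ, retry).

T1 = (3, 0)

[1] T1.load  rd  (counter 3, T1.r 3)
[2] T0.load  rd  (counter 3, T0.r 3)
[3] T1.cas  hit  (counter 4, T1.r 3)
[4] T1.load  rd  (counter 4, T1.r 4)
[5] T1.cas  hit  (counter 5, T1.r 4)
[6] T1.load  rd  (counter 5, T1.r 5)
[7] T0.cas  miss  (counter 5, T0.r 3)
[8] T1.cas  hit  (counter 6, T1.r 5)
[9] T0.load  rd  (counter 6, T0.r 6)
[10] T0.cas  hit  (counter 7, T0.r 6)
[11] T0.load  rd  (counter 7, T0.r 7)
[12] T0.cas  hit  (counter 8, T0.r 7)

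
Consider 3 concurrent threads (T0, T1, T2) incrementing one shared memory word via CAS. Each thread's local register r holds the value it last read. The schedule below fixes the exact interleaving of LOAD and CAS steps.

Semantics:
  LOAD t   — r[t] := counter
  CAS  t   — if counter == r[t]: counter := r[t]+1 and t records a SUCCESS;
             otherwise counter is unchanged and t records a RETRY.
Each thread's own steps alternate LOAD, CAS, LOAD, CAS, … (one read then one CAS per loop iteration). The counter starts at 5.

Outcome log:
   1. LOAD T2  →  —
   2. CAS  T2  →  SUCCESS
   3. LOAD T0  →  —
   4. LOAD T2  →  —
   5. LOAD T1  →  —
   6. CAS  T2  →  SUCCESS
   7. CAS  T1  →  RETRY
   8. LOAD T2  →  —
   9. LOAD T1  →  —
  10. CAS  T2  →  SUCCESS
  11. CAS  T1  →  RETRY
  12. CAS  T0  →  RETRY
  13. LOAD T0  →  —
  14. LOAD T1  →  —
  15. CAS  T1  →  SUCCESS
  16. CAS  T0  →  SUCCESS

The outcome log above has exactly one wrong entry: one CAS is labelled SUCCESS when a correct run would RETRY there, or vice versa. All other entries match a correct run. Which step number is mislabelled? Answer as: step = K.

Correct run:
[1] T2.load  rd  (counter 5, T2.r 5)
[2] T2.cas  hit  (counter 6, T2.r 5)
[3] T0.load  rd  (counter 6, T0.r 6)
[4] T2.load  rd  (counter 6, T2.r 6)
[5] T1.load  rd  (counter 6, T1.r 6)
[6] T2.cas  hit  (counter 7, T2.r 6)
[7] T1.cas  miss  (counter 7, T1.r 6)
[8] T2.load  rd  (counter 7, T2.r 7)
[9] T1.load  rd  (counter 7, T1.r 7)
[10] T2.cas  hit  (counter 8, T2.r 7)
[11] T1.cas  miss  (counter 8, T1.r 7)
[12] T0.cas  miss  (counter 8, T0.r 6)
[13] T0.load  rd  (counter 8, T0.r 8)
[14] T1.load  rd  (counter 8, T1.r 8)
[15] T1.cas  hit  (counter 9, T1.r 8)
[16] T0.cas  miss  (counter 9, T0.r 8)
Flip is step 16.

step = 16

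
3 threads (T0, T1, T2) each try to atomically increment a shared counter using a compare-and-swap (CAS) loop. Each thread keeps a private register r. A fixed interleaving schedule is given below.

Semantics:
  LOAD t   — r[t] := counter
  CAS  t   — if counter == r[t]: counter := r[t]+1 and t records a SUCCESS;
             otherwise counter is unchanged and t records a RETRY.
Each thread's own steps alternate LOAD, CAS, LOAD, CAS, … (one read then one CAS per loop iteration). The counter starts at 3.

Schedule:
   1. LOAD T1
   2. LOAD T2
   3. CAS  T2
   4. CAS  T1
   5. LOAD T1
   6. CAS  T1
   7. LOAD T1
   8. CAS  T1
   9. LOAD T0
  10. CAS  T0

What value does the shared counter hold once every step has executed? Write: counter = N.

counter = 7

step 1: T1 LOAD ⇒ load; ctr=3 reg=3
step 2: T2 LOAD ⇒ load; ctr=3 reg=3
step 3: T2 CAS ⇒ ok; ctr=4 reg=3
step 4: T1 CAS ⇒ retry; ctr=4 reg=3
step 5: T1 LOAD ⇒ load; ctr=4 reg=4
step 6: T1 CAS ⇒ ok; ctr=5 reg=4
step 7: T1 LOAD ⇒ load; ctr=5 reg=5
step 8: T1 CAS ⇒ ok; ctr=6 reg=5
step 9: T0 LOAD ⇒ load; ctr=6 reg=6
step 10: T0 CAS ⇒ ok; ctr=7 reg=6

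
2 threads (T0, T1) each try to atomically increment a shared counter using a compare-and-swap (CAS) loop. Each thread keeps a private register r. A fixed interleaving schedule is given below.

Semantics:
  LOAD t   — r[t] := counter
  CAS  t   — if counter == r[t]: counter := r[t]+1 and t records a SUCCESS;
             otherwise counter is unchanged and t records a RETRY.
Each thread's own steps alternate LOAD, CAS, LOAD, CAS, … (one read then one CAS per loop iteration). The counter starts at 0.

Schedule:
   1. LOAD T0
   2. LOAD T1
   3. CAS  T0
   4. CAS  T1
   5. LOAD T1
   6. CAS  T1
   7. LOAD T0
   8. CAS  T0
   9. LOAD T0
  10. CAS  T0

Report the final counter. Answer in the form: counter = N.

#1 T0 reads 0
#2 T1 reads 0
#3 T0 CAS(0→1) writes; counter now 1
#4 T1 CAS(0→1) fails; counter now 1
#5 T1 reads 1
#6 T1 CAS(1→2) writes; counter now 2
#7 T0 reads 2
#8 T0 CAS(2→3) writes; counter now 3
#9 T0 reads 3
#10 T0 CAS(3→4) writes; counter now 4

counter = 4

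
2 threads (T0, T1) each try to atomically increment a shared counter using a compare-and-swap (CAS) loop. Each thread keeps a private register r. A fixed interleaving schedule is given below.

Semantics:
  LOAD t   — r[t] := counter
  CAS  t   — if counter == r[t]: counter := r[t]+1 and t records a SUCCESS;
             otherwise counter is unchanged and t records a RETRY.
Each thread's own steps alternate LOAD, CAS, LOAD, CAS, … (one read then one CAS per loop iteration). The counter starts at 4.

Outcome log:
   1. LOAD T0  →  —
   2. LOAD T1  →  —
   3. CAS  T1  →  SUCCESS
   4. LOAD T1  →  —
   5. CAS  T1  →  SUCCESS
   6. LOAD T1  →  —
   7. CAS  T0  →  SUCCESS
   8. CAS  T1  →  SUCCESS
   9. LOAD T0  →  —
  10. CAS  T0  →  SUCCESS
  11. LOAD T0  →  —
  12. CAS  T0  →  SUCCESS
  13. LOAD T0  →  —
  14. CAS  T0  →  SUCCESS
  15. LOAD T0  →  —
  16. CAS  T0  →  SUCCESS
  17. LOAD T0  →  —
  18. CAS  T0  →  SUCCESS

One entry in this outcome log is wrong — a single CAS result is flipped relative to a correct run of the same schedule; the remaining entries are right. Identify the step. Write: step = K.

step = 7

Reference trace:
T0 LOAD — after: cnt=4, r=4 — load
T1 LOAD — after: cnt=4, r=4 — load
T1 CAS — after: cnt=5, r=4 — ok
T1 LOAD — after: cnt=5, r=5 — load
T1 CAS — after: cnt=6, r=5 — ok
T1 LOAD — after: cnt=6, r=6 — load
T0 CAS — after: cnt=6, r=4 — retry
T1 CAS — after: cnt=7, r=6 — ok
T0 LOAD — after: cnt=7, r=7 — load
T0 CAS — after: cnt=8, r=7 — ok
T0 LOAD — after: cnt=8, r=8 — load
T0 CAS — after: cnt=9, r=8 — ok
T0 LOAD — after: cnt=9, r=9 — load
T0 CAS — after: cnt=10, r=9 — ok
T0 LOAD — after: cnt=10, r=10 — load
T0 CAS — after: cnt=11, r=10 — ok
T0 LOAD — after: cnt=11, r=11 — load
T0 CAS — after: cnt=12, r=11 — ok
Mismatch at 7.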